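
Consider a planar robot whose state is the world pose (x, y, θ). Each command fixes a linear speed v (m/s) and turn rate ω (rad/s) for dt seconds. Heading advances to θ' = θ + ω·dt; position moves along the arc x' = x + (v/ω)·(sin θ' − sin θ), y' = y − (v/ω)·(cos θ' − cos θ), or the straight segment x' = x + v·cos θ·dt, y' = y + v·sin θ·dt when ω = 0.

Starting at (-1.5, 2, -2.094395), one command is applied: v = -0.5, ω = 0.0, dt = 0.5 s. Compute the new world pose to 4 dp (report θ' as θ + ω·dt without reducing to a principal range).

θ' = -2.0944 + 0.0·0.5 = -2.0944
ω = 0 → straight: x' = -1.5 + -0.5·cos(-2.0944)·0.5 = -1.3750
y' = 2 + -0.5·sin(-2.0944)·0.5 = 2.2165

(-1.3750, 2.2165, -2.0944)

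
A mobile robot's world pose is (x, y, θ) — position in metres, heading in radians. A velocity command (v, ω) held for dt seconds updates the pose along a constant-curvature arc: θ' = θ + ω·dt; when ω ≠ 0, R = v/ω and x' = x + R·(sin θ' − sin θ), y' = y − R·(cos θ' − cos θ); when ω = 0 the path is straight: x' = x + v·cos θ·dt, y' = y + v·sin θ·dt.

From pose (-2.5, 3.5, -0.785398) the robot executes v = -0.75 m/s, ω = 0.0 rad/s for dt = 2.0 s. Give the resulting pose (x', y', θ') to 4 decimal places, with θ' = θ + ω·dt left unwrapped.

θ' = -0.7854 + 0.0·2.0 = -0.7854
ω = 0 → straight: x' = -2.5 + -0.75·cos(-0.7854)·2.0 = -3.5607
y' = 3.5 + -0.75·sin(-0.7854)·2.0 = 4.5607

(-3.5607, 4.5607, -0.7854)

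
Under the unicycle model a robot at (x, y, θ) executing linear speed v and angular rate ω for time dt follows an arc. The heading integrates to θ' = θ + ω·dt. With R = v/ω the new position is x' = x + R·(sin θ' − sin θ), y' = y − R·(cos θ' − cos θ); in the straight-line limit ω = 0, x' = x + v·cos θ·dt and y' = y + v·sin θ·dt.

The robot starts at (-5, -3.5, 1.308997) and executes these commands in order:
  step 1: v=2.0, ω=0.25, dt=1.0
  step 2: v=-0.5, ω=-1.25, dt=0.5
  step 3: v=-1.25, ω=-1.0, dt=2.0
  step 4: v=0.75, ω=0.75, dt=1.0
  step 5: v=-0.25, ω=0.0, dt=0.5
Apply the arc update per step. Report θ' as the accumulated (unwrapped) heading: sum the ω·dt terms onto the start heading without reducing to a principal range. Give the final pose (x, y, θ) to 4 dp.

step 1: θ'=1.5590 (R=8.0000) → pose (-4.7280, -1.5238, 1.5590)
step 2: θ'=0.9340 (R=0.4000) → pose (-4.8063, -1.7570, 0.9340)
step 3: θ'=-1.0660 (R=1.2500) → pose (-6.9054, -1.6182, -1.0660)
step 4: θ'=-0.3160 (R=1.0000) → pose (-6.3409, -2.0851, -0.3160)
step 5: θ'=-0.3160 (straight) → pose (-6.4597, -2.0462, -0.3160)

(-6.4597, -2.0462, -0.3160)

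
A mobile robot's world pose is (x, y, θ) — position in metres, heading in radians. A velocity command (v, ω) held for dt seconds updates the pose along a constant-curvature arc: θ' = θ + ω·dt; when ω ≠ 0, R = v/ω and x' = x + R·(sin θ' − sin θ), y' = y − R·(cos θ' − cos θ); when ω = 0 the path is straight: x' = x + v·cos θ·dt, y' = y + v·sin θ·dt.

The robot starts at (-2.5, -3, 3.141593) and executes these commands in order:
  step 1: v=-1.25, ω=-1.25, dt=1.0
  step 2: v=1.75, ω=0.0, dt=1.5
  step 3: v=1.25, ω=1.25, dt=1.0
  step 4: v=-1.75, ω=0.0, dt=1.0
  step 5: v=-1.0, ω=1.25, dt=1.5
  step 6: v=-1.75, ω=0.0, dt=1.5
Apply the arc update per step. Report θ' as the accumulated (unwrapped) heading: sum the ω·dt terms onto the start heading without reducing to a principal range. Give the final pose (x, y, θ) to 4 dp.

step 1: θ'=1.8916 (R=1.0000) → pose (-1.5510, -3.6847, 1.8916)
step 2: θ'=1.8916 (straight) → pose (-2.3787, -1.1936, 1.8916)
step 3: θ'=3.1416 (R=1.0000) → pose (-3.3277, -0.5089, 3.1416)
step 4: θ'=3.1416 (straight) → pose (-1.5777, -0.5089, 3.1416)
step 5: θ'=5.0166 (R=-0.8000) → pose (-0.8145, 0.5307, 5.0166)
step 6: θ'=5.0166 (straight) → pose (-1.6007, 3.0352, 5.0166)

(-1.6007, 3.0352, 5.0166)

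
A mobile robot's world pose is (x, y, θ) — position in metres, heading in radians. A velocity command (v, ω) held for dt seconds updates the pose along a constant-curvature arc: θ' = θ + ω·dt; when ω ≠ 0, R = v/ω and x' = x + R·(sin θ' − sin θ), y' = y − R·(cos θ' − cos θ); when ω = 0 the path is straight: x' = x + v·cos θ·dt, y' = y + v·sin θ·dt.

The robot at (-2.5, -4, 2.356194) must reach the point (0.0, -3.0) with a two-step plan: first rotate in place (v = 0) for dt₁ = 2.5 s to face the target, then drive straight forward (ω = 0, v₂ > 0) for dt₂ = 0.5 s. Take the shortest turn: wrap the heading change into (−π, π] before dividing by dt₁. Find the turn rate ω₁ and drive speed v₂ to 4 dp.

ω₁ = -0.7903, v₂ = 5.3852

heading to target = atan2(-3−-4, 0−-2.5) = 0.3805
Δθ = wrap(0.3805 − 2.3562) = -1.9757; ω₁ = Δθ/dt₁ = -0.7903
distance = √((0−-2.5)² + (-3−-4)²) = 2.6926; v₂ = distance/dt₂ = 5.3852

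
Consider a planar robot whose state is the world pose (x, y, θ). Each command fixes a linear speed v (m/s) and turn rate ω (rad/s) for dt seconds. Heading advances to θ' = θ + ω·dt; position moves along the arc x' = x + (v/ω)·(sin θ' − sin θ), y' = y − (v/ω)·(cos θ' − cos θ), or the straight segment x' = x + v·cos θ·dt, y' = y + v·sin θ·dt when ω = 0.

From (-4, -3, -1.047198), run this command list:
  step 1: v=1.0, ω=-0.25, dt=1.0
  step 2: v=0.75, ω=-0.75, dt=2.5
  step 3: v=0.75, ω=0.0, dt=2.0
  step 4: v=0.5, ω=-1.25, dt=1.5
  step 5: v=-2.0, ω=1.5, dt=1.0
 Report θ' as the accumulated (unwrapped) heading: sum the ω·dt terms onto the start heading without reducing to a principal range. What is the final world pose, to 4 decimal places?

step 1: θ'=-1.2972 (R=-4.0000) → pose (-3.6129, -3.9192, -1.2972)
step 2: θ'=-3.1722 (R=-1.0000) → pose (-4.6063, -5.1889, -3.1722)
step 3: θ'=-3.1722 (straight) → pose (-6.1056, -5.1430, -3.1722)
step 4: θ'=-5.0472 (R=-0.4000) → pose (-6.4711, -4.6118, -5.0472)
step 5: θ'=-3.5472 (R=-1.3333) → pose (-5.7379, -6.2751, -3.5472)

(-5.7379, -6.2751, -3.5472)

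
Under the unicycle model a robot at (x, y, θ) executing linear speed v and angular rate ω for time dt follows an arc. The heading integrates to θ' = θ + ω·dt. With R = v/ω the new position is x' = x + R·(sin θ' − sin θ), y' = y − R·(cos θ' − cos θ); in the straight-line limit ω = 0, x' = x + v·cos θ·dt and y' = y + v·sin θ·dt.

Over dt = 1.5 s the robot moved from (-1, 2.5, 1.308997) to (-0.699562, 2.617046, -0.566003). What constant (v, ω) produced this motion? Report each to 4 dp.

Δθ = -0.566003 − 1.308997 = -1.875000
ω = Δθ/dt = -1.875000/1.5 = -1.2500
R = Δx/(sin θ' − sin θ) = -0.2000
v = R·ω = -0.2000·-1.2500 = 0.2500

v = 0.2500, ω = -1.2500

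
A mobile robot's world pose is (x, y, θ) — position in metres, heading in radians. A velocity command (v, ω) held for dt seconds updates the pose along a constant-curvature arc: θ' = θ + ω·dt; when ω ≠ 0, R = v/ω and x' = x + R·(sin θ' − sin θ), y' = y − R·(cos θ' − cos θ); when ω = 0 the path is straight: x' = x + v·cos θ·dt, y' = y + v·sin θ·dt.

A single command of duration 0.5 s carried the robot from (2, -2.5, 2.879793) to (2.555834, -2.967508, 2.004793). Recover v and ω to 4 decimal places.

v = -1.5000, ω = -1.7500

Δθ = 2.004793 − 2.879793 = -0.875000
ω = Δθ/dt = -0.875000/0.5 = -1.7500
R = Δx/(sin θ' − sin θ) = 0.8571
v = R·ω = 0.8571·-1.7500 = -1.5000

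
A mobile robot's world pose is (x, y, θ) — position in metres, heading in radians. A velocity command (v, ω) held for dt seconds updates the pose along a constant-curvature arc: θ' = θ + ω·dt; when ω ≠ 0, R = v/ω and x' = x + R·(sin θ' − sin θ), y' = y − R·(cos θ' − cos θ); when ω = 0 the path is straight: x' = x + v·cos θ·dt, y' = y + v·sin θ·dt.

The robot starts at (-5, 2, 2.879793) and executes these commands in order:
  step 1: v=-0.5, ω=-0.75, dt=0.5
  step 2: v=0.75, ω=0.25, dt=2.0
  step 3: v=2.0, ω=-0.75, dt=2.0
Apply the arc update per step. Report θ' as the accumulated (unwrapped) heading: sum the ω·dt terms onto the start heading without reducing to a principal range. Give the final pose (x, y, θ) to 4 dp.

(-8.4481, 5.2696, 1.5048)

step 1: θ'=2.5048 (R=0.6667) → pose (-4.7761, 1.8921, 2.5048)
step 2: θ'=3.0048 (R=3.0000) → pose (-6.1509, 2.4520, 3.0048)
step 3: θ'=1.5048 (R=-2.6667) → pose (-8.4481, 5.2696, 1.5048)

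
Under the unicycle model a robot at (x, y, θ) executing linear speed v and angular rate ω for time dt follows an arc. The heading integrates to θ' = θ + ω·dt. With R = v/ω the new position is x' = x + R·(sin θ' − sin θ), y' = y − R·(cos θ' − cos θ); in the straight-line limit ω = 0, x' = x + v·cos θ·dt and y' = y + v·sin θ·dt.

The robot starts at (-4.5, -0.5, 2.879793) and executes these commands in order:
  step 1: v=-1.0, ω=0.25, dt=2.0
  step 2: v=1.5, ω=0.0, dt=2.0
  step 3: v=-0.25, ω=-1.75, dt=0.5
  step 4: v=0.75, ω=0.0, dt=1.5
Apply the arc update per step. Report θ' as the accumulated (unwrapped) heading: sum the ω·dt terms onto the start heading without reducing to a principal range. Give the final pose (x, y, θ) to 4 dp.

(-6.2220, -0.5862, 2.5048)

step 1: θ'=3.3798 (R=-4.0000) → pose (-2.5209, -0.5234, 3.3798)
step 2: θ'=3.3798 (straight) → pose (-5.4362, -1.2312, 3.3798)
step 3: θ'=2.5048 (R=0.1429) → pose (-5.3175, -1.2552, 2.5048)
step 4: θ'=2.5048 (straight) → pose (-6.2220, -0.5862, 2.5048)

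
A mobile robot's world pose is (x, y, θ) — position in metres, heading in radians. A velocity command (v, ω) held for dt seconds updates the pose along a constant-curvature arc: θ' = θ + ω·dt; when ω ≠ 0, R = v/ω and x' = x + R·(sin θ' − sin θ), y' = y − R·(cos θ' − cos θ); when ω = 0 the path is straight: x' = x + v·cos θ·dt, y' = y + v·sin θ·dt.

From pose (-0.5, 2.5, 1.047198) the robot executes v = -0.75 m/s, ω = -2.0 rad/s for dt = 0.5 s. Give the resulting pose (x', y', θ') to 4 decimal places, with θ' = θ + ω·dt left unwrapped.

θ' = 1.0472 + -2.0·0.5 = 0.0472
R = v/ω = -0.75/-2.0 = 0.3750
x' = -0.5 + 0.3750·(sin 0.0472 − sin 1.0472) = -0.8071
y' = 2.5 − 0.3750·(cos 0.0472 − cos 1.0472) = 2.3129

(-0.8071, 2.3129, 0.0472)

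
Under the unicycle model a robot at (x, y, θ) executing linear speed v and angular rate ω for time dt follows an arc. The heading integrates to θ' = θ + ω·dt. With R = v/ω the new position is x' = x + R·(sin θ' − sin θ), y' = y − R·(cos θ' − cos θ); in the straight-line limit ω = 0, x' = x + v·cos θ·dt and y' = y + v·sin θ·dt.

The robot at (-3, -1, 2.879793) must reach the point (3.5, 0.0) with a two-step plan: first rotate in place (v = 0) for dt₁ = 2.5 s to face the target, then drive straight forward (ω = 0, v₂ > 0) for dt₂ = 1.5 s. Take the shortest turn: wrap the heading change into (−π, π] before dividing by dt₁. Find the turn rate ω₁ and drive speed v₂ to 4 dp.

heading to target = atan2(0−-1, 3.5−-3) = 0.1526
Δθ = wrap(0.1526 − 2.8798) = -2.7271; ω₁ = Δθ/dt₁ = -1.0909
distance = √((3.5−-3)² + (0−-1)²) = 6.5765; v₂ = distance/dt₂ = 4.3843

ω₁ = -1.0909, v₂ = 4.3843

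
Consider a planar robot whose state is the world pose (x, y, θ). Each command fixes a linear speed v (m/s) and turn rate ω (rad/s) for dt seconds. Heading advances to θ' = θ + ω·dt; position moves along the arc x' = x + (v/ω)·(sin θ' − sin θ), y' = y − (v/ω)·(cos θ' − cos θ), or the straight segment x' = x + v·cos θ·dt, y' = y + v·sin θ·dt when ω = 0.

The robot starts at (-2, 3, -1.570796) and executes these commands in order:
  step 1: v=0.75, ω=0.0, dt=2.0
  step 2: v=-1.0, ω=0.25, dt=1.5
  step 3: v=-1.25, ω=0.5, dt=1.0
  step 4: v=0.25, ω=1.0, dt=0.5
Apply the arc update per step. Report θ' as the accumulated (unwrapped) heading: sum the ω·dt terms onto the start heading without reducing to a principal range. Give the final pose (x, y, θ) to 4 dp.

(-2.8901, 3.9149, -0.1958)

step 1: θ'=-1.5708 (straight) → pose (-2.0000, 1.5000, -1.5708)
step 2: θ'=-1.1958 (R=-4.0000) → pose (-2.2780, 2.9651, -1.1958)
step 3: θ'=-0.6958 (R=-2.5000) → pose (-3.0017, 3.9683, -0.6958)
step 4: θ'=-0.1958 (R=0.2500) → pose (-2.8901, 3.9149, -0.1958)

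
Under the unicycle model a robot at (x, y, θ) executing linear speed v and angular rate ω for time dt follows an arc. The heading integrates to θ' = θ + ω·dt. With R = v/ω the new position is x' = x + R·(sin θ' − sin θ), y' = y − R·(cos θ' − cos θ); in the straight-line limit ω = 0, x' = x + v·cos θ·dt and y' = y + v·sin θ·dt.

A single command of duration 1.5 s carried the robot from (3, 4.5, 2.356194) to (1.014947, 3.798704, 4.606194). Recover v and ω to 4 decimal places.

Δθ = 4.606194 − 2.356194 = 2.250000
ω = Δθ/dt = 2.250000/1.5 = 1.5000
R = Δx/(sin θ' − sin θ) = 1.1667
v = R·ω = 1.1667·1.5000 = 1.7500

v = 1.7500, ω = 1.5000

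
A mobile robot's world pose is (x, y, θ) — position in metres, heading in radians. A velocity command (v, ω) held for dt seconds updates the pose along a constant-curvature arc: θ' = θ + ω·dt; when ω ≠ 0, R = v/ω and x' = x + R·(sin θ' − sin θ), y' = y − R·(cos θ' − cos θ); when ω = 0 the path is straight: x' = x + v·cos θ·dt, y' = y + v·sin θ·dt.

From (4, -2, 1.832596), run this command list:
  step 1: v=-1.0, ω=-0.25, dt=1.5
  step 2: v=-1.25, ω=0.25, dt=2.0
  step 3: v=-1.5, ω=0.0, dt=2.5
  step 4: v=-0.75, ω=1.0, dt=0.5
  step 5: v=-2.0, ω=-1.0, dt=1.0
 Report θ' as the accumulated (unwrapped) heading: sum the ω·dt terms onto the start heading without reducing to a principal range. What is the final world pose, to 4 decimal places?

(6.8068, -11.4854, 1.4576)

step 1: θ'=1.4576 (R=4.0000) → pose (4.1107, -3.4871, 1.4576)
step 2: θ'=1.9576 (R=-5.0000) → pose (4.4481, -5.9380, 1.9576)
step 3: θ'=1.9576 (straight) → pose (5.8627, -9.4110, 1.9576)
step 4: θ'=2.4576 (R=-0.7500) → pose (6.0834, -9.7094, 2.4576)
step 5: θ'=1.4576 (R=2.0000) → pose (6.8068, -11.4854, 1.4576)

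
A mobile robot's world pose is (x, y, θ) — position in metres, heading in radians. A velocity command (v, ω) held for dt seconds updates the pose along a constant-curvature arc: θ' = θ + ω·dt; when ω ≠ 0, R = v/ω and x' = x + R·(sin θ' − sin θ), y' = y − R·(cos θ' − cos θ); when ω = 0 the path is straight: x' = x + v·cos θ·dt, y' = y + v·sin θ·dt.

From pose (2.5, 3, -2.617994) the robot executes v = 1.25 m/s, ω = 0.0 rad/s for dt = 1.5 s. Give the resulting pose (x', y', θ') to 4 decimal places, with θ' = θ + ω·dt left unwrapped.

(0.8762, 2.0625, -2.6180)

θ' = -2.6180 + 0.0·1.5 = -2.6180
ω = 0 → straight: x' = 2.5 + 1.25·cos(-2.6180)·1.5 = 0.8762
y' = 3 + 1.25·sin(-2.6180)·1.5 = 2.0625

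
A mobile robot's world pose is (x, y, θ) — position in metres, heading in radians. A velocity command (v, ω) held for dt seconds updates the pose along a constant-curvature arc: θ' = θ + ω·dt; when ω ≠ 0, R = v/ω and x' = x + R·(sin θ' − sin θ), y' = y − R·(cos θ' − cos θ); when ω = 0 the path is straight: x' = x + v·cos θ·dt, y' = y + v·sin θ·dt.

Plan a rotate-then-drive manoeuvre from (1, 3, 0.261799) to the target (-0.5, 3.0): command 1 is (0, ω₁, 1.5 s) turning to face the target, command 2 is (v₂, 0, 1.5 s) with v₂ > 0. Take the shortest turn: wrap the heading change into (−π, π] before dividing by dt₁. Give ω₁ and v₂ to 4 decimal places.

ω₁ = 1.9199, v₂ = 1.0000

heading to target = atan2(3−3, -0.5−1) = 3.1416
Δθ = wrap(3.1416 − 0.2618) = 2.8798; ω₁ = Δθ/dt₁ = 1.9199
distance = √((-0.5−1)² + (3−3)²) = 1.5000; v₂ = distance/dt₂ = 1.0000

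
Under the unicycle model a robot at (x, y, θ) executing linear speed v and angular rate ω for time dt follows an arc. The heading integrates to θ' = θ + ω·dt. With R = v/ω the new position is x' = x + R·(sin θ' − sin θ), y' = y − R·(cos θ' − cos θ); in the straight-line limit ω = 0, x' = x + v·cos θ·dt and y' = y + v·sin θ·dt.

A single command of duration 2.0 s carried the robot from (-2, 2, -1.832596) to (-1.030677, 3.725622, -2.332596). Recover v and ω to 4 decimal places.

Δθ = -2.332596 − -1.832596 = -0.500000
ω = Δθ/dt = -0.500000/2.0 = -0.2500
R = −Δy/(cos θ' − cos θ) = 4.0000
v = R·ω = 4.0000·-0.2500 = -1.0000

v = -1.0000, ω = -0.2500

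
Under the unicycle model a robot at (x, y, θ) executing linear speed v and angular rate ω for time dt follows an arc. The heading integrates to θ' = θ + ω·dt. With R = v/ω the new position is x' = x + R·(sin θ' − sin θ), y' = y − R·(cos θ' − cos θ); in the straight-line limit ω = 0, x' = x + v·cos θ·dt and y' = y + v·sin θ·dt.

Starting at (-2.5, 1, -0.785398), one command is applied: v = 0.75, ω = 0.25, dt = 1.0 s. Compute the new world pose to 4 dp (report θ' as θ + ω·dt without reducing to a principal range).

θ' = -0.7854 + 0.25·1.0 = -0.5354
R = v/ω = 0.75/0.25 = 3.0000
x' = -2.5 + 3.0000·(sin -0.5354 − sin -0.7854) = -1.9092
y' = 1 − 3.0000·(cos -0.5354 − cos -0.7854) = 0.5411

(-1.9092, 0.5411, -0.5354)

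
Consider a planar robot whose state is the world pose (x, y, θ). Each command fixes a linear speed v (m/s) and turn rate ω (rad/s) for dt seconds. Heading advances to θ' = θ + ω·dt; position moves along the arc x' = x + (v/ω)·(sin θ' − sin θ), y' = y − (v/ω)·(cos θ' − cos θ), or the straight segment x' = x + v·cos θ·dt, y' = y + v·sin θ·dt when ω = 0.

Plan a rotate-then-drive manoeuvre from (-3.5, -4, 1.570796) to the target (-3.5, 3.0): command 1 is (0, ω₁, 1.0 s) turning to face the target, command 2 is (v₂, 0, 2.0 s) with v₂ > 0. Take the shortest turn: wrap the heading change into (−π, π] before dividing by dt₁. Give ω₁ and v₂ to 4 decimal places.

heading to target = atan2(3−-4, -3.5−-3.5) = 1.5708
Δθ = wrap(1.5708 − 1.5708) = 0.0000; ω₁ = Δθ/dt₁ = 0.0000
distance = √((-3.5−-3.5)² + (3−-4)²) = 7.0000; v₂ = distance/dt₂ = 3.5000

ω₁ = 0.0000, v₂ = 3.5000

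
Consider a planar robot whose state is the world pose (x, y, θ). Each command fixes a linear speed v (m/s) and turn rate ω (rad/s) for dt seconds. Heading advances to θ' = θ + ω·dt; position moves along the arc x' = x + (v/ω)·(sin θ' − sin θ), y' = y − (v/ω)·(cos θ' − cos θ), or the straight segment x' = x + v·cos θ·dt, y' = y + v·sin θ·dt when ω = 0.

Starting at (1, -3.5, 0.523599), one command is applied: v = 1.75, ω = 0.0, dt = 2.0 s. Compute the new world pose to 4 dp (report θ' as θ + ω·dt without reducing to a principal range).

θ' = 0.5236 + 0.0·2.0 = 0.5236
ω = 0 → straight: x' = 1 + 1.75·cos(0.5236)·2.0 = 4.0311
y' = -3.5 + 1.75·sin(0.5236)·2.0 = -1.7500

(4.0311, -1.7500, 0.5236)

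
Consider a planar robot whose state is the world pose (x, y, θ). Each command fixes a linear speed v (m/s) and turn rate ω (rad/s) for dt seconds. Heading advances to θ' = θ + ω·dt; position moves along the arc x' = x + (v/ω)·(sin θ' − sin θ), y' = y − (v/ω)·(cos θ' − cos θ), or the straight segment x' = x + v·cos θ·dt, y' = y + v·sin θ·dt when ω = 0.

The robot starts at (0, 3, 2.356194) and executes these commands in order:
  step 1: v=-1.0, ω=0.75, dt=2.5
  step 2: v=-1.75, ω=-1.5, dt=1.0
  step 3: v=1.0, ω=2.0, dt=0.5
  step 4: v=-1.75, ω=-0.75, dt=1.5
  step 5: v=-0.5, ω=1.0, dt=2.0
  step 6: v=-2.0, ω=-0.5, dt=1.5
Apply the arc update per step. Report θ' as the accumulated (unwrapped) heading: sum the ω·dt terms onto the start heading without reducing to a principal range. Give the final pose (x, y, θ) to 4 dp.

(7.7432, 6.8545, 3.8562)

step 1: θ'=4.2312 (R=-1.3333) → pose (2.1247, 3.3257, 4.2312)
step 2: θ'=2.7312 (R=1.1667) → pose (3.6244, 3.8555, 2.7312)
step 3: θ'=3.7312 (R=0.5000) → pose (3.1469, 3.8126, 3.7312)
step 4: θ'=2.6062 (R=2.3333) → pose (5.6347, 3.8800, 2.6062)
step 5: θ'=4.6062 (R=-0.5000) → pose (6.3870, 4.2571, 4.6062)
step 6: θ'=3.8562 (R=4.0000) → pose (7.7432, 6.8545, 3.8562)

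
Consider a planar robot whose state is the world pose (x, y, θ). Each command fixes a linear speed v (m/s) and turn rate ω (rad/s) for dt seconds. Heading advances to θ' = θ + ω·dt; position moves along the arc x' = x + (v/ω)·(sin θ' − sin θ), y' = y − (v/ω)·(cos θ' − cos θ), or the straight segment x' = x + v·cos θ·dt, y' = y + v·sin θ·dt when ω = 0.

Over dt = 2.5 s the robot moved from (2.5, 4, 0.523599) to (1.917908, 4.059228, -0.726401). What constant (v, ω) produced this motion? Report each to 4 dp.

v = -0.2500, ω = -0.5000

Δθ = -0.726401 − 0.523599 = -1.250000
ω = Δθ/dt = -1.250000/2.5 = -0.5000
R = Δx/(sin θ' − sin θ) = 0.5000
v = R·ω = 0.5000·-0.5000 = -0.2500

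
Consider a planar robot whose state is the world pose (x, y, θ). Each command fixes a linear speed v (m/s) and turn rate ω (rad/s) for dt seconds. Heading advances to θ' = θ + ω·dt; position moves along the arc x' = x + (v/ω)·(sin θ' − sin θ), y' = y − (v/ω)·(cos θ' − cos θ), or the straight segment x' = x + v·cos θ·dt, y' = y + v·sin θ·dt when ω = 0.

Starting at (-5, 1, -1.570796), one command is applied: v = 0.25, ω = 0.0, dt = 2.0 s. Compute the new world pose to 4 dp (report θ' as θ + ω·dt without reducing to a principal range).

θ' = -1.5708 + 0.0·2.0 = -1.5708
ω = 0 → straight: x' = -5 + 0.25·cos(-1.5708)·2.0 = -5.0000
y' = 1 + 0.25·sin(-1.5708)·2.0 = 0.5000

(-5.0000, 0.5000, -1.5708)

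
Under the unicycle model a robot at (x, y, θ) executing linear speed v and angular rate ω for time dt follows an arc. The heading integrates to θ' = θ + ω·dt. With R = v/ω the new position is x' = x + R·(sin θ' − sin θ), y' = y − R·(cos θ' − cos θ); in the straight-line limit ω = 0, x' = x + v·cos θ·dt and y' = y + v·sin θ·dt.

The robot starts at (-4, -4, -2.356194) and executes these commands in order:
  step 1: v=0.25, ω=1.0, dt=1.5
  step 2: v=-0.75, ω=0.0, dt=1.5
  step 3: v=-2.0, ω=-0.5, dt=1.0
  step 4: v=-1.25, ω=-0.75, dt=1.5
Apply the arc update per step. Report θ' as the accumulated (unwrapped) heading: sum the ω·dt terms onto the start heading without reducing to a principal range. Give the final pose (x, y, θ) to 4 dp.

(-5.0301, -0.0502, -2.4812)

step 1: θ'=-0.8562 (R=0.2500) → pose (-4.0121, -4.3406, -0.8562)
step 2: θ'=-0.8562 (straight) → pose (-4.7493, -3.4908, -0.8562)
step 3: θ'=-1.3562 (R=4.0000) → pose (-5.6361, -1.7214, -1.3562)
step 4: θ'=-2.4812 (R=1.6667) → pose (-5.0301, -0.0502, -2.4812)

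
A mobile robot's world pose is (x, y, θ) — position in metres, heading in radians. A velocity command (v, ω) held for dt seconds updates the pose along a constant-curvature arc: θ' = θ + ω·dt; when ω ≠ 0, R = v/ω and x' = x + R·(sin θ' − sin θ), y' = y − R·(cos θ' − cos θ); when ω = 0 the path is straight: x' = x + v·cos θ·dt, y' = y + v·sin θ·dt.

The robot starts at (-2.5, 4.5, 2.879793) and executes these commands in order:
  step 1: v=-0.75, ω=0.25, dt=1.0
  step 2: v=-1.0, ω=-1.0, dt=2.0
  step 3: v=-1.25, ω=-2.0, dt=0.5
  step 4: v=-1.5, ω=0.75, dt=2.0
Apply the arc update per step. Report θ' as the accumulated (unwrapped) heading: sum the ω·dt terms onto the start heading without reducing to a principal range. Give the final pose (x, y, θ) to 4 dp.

(-3.0884, 0.5171, 1.6298)

step 1: θ'=3.1298 (R=-3.0000) → pose (-1.7589, 4.3980, 3.1298)
step 2: θ'=1.1298 (R=1.0000) → pose (-0.8664, 2.9712, 1.1298)
step 3: θ'=0.1298 (R=0.6250) → pose (-1.3507, 2.6182, 0.1298)
step 4: θ'=1.6298 (R=-2.0000) → pose (-3.0884, 0.5171, 1.6298)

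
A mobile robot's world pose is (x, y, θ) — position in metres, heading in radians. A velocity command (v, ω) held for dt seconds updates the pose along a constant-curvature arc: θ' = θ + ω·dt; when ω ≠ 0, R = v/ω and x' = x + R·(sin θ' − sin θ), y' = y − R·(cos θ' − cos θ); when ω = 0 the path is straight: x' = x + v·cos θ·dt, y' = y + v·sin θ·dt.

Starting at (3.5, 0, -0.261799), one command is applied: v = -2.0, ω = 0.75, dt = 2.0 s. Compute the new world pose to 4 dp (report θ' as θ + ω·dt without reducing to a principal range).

(0.2893, -1.7051, 1.2382)

θ' = -0.2618 + 0.75·2.0 = 1.2382
R = v/ω = -2.0/0.75 = -2.6667
x' = 3.5 + -2.6667·(sin 1.2382 − sin -0.2618) = 0.2893
y' = 0 − -2.6667·(cos 1.2382 − cos -0.2618) = -1.7051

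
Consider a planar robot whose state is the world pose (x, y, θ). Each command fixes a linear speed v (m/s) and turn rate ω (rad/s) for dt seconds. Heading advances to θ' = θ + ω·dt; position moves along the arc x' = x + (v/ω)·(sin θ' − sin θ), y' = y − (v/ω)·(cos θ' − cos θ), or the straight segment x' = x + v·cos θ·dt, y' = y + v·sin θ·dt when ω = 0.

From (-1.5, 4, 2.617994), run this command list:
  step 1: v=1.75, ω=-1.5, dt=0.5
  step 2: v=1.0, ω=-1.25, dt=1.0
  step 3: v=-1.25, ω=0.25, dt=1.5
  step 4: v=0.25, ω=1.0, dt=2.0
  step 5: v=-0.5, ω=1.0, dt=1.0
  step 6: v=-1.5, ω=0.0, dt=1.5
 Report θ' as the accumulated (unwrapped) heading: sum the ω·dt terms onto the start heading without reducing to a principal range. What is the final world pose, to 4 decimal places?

step 1: θ'=1.8680 (R=-1.1667) → pose (-2.0322, 4.6687, 1.8680)
step 2: θ'=0.6180 (R=-0.8000) → pose (-1.7308, 5.5550, 0.6180)
step 3: θ'=0.9930 (R=-5.0000) → pose (-3.0221, 4.2107, 0.9930)
step 4: θ'=2.9930 (R=0.2500) → pose (-3.1945, 4.5945, 2.9930)
step 5: θ'=3.9930 (R=-0.5000) → pose (-2.7444, 4.7595, 3.9930)
step 6: θ'=3.9930 (straight) → pose (-1.2618, 6.4520, 3.9930)

(-1.2618, 6.4520, 3.9930)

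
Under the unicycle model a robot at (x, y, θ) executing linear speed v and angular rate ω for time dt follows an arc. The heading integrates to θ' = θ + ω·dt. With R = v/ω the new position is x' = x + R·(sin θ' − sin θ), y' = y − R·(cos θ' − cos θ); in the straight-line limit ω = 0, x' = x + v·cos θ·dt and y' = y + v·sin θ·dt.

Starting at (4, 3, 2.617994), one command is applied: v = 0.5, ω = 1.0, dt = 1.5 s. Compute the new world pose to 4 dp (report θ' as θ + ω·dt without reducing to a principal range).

θ' = 2.6180 + 1.0·1.5 = 4.1180
R = v/ω = 0.5/1.0 = 0.5000
x' = 4 + 0.5000·(sin 4.1180 − sin 2.6180) = 3.3358
y' = 3 − 0.5000·(cos 4.1180 − cos 2.6180) = 2.8470

(3.3358, 2.8470, 4.1180)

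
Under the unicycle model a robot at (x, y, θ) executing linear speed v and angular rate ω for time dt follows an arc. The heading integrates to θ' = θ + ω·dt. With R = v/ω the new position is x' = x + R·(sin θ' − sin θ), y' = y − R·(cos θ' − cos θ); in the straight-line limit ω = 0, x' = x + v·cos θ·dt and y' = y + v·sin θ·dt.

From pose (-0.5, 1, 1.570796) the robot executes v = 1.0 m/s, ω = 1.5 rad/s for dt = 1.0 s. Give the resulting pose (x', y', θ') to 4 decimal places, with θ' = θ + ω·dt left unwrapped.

θ' = 1.5708 + 1.5·1.0 = 3.0708
R = v/ω = 1.0/1.5 = 0.6667
x' = -0.5 + 0.6667·(sin 3.0708 − sin 1.5708) = -1.1195
y' = 1 − 0.6667·(cos 3.0708 − cos 1.5708) = 1.6650

(-1.1195, 1.6650, 3.0708)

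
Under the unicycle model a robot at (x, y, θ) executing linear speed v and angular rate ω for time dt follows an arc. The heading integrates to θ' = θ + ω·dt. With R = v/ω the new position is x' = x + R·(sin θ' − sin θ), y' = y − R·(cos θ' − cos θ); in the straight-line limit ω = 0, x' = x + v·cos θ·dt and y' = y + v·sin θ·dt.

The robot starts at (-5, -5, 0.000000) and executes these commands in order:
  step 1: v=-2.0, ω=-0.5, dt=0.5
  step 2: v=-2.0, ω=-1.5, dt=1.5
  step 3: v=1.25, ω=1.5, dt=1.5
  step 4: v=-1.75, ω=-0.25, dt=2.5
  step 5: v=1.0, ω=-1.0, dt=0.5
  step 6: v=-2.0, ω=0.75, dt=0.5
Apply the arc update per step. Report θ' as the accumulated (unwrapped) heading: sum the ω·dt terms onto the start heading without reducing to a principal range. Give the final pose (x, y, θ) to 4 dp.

step 1: θ'=-0.2500 (R=4.0000) → pose (-5.9896, -4.8756, -0.2500)
step 2: θ'=-2.5000 (R=1.3333) → pose (-6.4577, -2.5156, -2.5000)
step 3: θ'=-0.2500 (R=0.8333) → pose (-6.1651, -3.9906, -0.2500)
step 4: θ'=-0.8750 (R=7.0000) → pose (-9.8061, -1.6952, -0.8750)
step 5: θ'=-1.3750 (R=-1.0000) → pose (-9.5928, -2.1417, -1.3750)
step 6: θ'=-1.0000 (R=-2.6667) → pose (-9.9646, -1.2196, -1.0000)

(-9.9646, -1.2196, -1.0000)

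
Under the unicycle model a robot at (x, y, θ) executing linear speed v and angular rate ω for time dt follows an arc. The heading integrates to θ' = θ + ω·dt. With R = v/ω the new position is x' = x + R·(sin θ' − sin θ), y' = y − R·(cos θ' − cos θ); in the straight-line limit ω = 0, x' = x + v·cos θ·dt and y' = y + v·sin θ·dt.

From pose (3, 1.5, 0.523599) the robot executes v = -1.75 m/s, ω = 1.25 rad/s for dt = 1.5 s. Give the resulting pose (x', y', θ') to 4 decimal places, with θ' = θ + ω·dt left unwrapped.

(2.7529, -0.7435, 2.3986)

θ' = 0.5236 + 1.25·1.5 = 2.3986
R = v/ω = -1.75/1.25 = -1.4000
x' = 3 + -1.4000·(sin 2.3986 − sin 0.5236) = 2.7529
y' = 1.5 − -1.4000·(cos 2.3986 − cos 0.5236) = -0.7435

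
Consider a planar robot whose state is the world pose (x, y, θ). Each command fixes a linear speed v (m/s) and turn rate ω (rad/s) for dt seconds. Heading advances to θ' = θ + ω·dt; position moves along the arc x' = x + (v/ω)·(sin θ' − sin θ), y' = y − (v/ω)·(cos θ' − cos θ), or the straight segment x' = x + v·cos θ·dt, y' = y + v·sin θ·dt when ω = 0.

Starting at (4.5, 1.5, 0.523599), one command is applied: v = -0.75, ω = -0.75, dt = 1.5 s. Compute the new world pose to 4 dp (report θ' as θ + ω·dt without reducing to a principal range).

θ' = 0.5236 + -0.75·1.5 = -0.6014
R = v/ω = -0.75/-0.75 = 1.0000
x' = 4.5 + 1.0000·(sin -0.6014 − sin 0.5236) = 3.4342
y' = 1.5 − 1.0000·(cos -0.6014 − cos 0.5236) = 1.5415

(3.4342, 1.5415, -0.6014)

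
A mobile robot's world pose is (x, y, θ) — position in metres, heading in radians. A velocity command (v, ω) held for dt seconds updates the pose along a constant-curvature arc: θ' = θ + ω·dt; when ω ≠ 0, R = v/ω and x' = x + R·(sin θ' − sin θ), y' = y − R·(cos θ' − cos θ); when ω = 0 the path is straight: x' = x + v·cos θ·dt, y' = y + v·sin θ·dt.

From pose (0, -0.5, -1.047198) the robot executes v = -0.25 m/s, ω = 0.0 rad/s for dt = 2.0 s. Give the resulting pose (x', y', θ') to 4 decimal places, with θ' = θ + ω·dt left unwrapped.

(-0.2500, -0.0670, -1.0472)

θ' = -1.0472 + 0.0·2.0 = -1.0472
ω = 0 → straight: x' = 0 + -0.25·cos(-1.0472)·2.0 = -0.2500
y' = -0.5 + -0.25·sin(-1.0472)·2.0 = -0.0670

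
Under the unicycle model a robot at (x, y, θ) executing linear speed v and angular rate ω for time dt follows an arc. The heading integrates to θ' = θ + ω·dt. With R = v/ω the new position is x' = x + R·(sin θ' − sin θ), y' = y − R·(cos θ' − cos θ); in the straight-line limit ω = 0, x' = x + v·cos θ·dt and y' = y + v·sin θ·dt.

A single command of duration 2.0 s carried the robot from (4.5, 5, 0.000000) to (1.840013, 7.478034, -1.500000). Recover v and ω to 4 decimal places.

v = -2.0000, ω = -0.7500

Δθ = -1.500000 − 0.000000 = -1.500000
ω = Δθ/dt = -1.500000/2.0 = -0.7500
R = Δx/(sin θ' − sin θ) = 2.6667
v = R·ω = 2.6667·-0.7500 = -2.0000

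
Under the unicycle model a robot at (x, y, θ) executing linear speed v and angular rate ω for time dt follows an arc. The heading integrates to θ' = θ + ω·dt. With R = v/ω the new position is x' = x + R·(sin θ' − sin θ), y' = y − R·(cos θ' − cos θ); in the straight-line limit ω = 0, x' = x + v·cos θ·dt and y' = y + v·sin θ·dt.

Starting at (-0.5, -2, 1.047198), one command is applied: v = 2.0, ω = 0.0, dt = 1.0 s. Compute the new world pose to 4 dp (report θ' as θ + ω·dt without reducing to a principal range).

θ' = 1.0472 + 0.0·1.0 = 1.0472
ω = 0 → straight: x' = -0.5 + 2.0·cos(1.0472)·1.0 = 0.5000
y' = -2 + 2.0·sin(1.0472)·1.0 = -0.2679

(0.5000, -0.2679, 1.0472)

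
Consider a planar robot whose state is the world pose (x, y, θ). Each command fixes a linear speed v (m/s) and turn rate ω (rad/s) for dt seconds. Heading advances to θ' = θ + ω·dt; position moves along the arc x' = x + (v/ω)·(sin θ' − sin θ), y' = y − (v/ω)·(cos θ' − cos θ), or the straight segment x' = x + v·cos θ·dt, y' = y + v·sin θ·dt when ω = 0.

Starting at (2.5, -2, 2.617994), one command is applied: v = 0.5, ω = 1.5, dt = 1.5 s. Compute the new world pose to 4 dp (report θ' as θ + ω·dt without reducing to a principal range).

θ' = 2.6180 + 1.5·1.5 = 4.8680
R = v/ω = 0.5/1.5 = 0.3333
x' = 2.5 + 0.3333·(sin 4.8680 − sin 2.6180) = 2.0040
y' = -2 − 0.3333·(cos 4.8680 − cos 2.6180) = -2.3403

(2.0040, -2.3403, 4.8680)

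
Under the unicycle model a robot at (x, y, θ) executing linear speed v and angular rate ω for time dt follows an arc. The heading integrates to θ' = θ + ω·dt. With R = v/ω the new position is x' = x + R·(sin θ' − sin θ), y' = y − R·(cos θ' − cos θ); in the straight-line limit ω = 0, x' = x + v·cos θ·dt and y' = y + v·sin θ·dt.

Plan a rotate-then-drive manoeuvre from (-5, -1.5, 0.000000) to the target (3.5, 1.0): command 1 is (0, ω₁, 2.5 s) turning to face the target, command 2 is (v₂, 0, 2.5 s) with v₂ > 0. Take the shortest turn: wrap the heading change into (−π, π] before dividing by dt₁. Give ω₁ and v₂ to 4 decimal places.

heading to target = atan2(1−-1.5, 3.5−-5) = 0.2861
Δθ = wrap(0.2861 − 0.0000) = 0.2861; ω₁ = Δθ/dt₁ = 0.1144
distance = √((3.5−-5)² + (1−-1.5)²) = 8.8600; v₂ = distance/dt₂ = 3.5440

ω₁ = 0.1144, v₂ = 3.5440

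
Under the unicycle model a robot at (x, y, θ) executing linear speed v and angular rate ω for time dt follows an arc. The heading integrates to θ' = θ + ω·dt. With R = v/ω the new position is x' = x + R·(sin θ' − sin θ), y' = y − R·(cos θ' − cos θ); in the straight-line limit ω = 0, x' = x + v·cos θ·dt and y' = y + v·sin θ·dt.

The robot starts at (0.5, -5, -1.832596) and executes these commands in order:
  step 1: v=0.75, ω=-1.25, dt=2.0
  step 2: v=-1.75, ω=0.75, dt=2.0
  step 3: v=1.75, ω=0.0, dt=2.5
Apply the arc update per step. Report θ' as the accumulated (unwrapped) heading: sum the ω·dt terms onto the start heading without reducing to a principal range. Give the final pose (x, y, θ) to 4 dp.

step 1: θ'=-4.3326 (R=-0.6000) → pose (-0.6368, -5.0671, -4.3326)
step 2: θ'=-2.8326 (R=-2.3333) → pose (2.2398, -6.4249, -2.8326)
step 3: θ'=-2.8326 (straight) → pose (-1.9280, -7.7554, -2.8326)

(-1.9280, -7.7554, -2.8326)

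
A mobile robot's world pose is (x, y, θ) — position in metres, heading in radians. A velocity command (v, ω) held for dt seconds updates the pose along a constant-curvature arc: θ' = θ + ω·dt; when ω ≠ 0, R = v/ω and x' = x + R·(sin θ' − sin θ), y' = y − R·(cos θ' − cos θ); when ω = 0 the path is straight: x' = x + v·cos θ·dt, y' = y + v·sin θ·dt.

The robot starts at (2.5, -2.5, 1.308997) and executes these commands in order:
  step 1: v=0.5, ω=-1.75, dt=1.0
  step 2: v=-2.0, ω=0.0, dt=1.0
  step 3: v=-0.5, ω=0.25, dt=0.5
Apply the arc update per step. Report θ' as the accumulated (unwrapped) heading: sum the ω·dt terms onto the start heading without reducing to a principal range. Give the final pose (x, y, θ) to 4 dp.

(0.8571, -1.3696, -0.3160)

step 1: θ'=-0.4410 (R=-0.2857) → pose (2.8979, -2.3156, -0.4410)
step 2: θ'=-0.4410 (straight) → pose (1.0893, -1.4619, -0.4410)
step 3: θ'=-0.3160 (R=-2.0000) → pose (0.8571, -1.3696, -0.3160)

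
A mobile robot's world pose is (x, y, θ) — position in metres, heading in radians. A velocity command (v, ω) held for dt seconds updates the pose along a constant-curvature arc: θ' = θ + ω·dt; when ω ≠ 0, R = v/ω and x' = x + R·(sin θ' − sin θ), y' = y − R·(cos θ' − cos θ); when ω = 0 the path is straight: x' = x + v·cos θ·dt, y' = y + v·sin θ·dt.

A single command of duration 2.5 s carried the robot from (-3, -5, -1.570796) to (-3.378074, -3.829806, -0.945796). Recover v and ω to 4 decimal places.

Δθ = -0.945796 − -1.570796 = 0.625000
ω = Δθ/dt = 0.625000/2.5 = 0.2500
R = −Δy/(cos θ' − cos θ) = -2.0000
v = R·ω = -2.0000·0.2500 = -0.5000

v = -0.5000, ω = 0.2500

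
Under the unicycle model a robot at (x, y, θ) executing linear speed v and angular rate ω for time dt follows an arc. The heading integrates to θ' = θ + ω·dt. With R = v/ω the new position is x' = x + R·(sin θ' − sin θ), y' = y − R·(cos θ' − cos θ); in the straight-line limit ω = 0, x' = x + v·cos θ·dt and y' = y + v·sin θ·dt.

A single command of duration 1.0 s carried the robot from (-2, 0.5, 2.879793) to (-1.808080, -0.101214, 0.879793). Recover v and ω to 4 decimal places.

v = -0.7500, ω = -2.0000

Δθ = 0.879793 − 2.879793 = -2.000000
ω = Δθ/dt = -2.000000/1.0 = -2.0000
R = −Δy/(cos θ' − cos θ) = 0.3750
v = R·ω = 0.3750·-2.0000 = -0.7500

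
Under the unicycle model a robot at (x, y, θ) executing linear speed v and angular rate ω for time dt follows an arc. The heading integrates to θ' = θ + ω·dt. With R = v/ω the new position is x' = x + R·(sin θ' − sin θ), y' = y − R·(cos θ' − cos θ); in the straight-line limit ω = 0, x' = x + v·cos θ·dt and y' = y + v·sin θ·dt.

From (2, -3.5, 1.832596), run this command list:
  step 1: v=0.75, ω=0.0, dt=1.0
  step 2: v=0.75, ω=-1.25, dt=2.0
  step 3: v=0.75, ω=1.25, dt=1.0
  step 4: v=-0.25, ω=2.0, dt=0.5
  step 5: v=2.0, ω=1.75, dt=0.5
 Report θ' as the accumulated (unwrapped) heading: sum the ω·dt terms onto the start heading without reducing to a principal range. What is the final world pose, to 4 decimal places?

step 1: θ'=1.8326 (straight) → pose (1.8059, -2.7756, 1.8326)
step 2: θ'=-0.6674 (R=-0.6000) → pose (2.7568, -2.1490, -0.6674)
step 3: θ'=0.5826 (R=0.6000) → pose (3.4583, -2.1788, 0.5826)
step 4: θ'=1.5826 (R=-0.1250) → pose (3.4021, -2.2846, 1.5826)
step 5: θ'=2.4576 (R=1.1429) → pose (2.9815, -1.4123, 2.4576)

(2.9815, -1.4123, 2.4576)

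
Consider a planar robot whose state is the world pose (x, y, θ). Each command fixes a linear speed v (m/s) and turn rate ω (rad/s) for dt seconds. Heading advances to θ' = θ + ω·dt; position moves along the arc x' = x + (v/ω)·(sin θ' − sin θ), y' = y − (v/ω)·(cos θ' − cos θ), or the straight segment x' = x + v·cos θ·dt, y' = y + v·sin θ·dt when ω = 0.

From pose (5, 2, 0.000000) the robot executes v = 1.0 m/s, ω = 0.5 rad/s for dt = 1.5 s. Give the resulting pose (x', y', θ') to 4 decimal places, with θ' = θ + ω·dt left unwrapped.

(6.3633, 2.5366, 0.7500)

θ' = 0.0000 + 0.5·1.5 = 0.7500
R = v/ω = 1.0/0.5 = 2.0000
x' = 5 + 2.0000·(sin 0.7500 − sin 0.0000) = 6.3633
y' = 2 − 2.0000·(cos 0.7500 − cos 0.0000) = 2.5366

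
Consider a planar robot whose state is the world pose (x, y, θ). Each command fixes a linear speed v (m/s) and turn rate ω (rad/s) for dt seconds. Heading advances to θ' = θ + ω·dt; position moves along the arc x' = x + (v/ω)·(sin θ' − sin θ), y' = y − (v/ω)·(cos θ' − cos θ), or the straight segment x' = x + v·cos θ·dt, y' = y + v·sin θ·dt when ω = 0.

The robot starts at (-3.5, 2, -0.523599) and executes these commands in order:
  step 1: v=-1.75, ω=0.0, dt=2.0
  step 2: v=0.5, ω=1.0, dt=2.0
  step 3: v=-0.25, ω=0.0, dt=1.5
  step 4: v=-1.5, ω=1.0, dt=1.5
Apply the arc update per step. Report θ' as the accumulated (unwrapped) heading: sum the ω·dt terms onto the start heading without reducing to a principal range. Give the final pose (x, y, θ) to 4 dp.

(-4.5720, 2.1416, 2.9764)

step 1: θ'=-0.5236 (straight) → pose (-6.5311, 3.7500, -0.5236)
step 2: θ'=1.4764 (R=0.5000) → pose (-5.7833, 4.1359, 1.4764)
step 3: θ'=1.4764 (straight) → pose (-5.8187, 3.7626, 1.4764)
step 4: θ'=2.9764 (R=-1.5000) → pose (-4.5720, 2.1416, 2.9764)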